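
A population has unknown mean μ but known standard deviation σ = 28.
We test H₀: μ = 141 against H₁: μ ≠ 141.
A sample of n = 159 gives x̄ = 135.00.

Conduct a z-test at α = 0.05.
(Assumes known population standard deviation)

Standard error: SE = σ/√n = 28/√159 = 2.2205
z-statistic: z = (x̄ - μ₀)/SE = (135.00 - 141)/2.2205 = -2.7021
Critical value: ±1.960
p-value = 0.0069
Decision: reject H₀

Answer: z = -2.7021, reject H₀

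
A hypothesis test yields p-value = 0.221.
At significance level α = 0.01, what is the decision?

Answer: fail to reject H₀

Derivation:
Compare p-value to α:
0.221 ≥ 0.01
Decision: fail to reject H₀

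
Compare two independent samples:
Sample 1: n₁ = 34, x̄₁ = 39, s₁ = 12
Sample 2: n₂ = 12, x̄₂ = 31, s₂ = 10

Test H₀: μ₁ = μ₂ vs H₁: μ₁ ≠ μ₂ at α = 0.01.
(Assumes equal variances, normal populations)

Answer: t = 2.0659, fail to reject H₀

Derivation:
Pooled variance: s²_p = [33×12² + 11×10²]/(44) = 133.0000
s_p = 11.5326
SE = s_p×√(1/n₁ + 1/n₂) = 11.5326×√(1/34 + 1/12) = 3.8724
t = (x̄₁ - x̄₂)/SE = (39 - 31)/3.8724 = 2.0659
df = 44, t-critical = ±2.692
Decision: fail to reject H₀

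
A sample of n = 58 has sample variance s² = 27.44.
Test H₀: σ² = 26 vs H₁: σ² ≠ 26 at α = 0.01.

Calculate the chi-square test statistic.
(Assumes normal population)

df = n - 1 = 57
χ² = (n-1)s²/σ₀² = 57×27.44/26 = 60.1569
Critical values: χ²_{0.995,57} = 33.248, χ²_{0.005,57} = 88.236
Rejection region: χ² < 33.248 or χ² > 88.236
Decision: fail to reject H₀

Answer: χ² = 60.1569, fail to reject H₀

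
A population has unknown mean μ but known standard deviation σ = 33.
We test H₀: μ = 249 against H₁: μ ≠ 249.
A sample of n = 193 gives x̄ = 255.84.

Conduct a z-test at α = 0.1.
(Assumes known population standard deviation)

Standard error: SE = σ/√n = 33/√193 = 2.3754
z-statistic: z = (x̄ - μ₀)/SE = (255.84 - 249)/2.3754 = 2.8795
Critical value: ±1.645
p-value = 0.0040
Decision: reject H₀

Answer: z = 2.8795, reject H₀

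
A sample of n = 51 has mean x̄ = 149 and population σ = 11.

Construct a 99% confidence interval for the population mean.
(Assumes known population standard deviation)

Answer: (145.0322, 152.9678)

Derivation:
Confidence level: 99%, α = 0.01
z_0.005 = 2.576
SE = σ/√n = 11/√51 = 1.5403
Margin of error = 2.576 × 1.5403 = 3.9678
CI: x̄ ± margin = 149 ± 3.9678
CI: (145.0322, 152.9678)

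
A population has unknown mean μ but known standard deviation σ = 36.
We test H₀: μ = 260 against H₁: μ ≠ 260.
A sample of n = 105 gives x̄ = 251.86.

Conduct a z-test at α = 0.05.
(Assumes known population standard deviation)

Answer: z = -2.3170, reject H₀

Derivation:
Standard error: SE = σ/√n = 36/√105 = 3.5132
z-statistic: z = (x̄ - μ₀)/SE = (251.86 - 260)/3.5132 = -2.3170
Critical value: ±1.960
p-value = 0.0205
Decision: reject H₀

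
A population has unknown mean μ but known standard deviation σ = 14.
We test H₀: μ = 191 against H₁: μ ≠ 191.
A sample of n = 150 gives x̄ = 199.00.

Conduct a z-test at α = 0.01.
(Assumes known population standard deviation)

Standard error: SE = σ/√n = 14/√150 = 1.1431
z-statistic: z = (x̄ - μ₀)/SE = (199.00 - 191)/1.1431 = 6.9985
Critical value: ±2.576
p-value < 0.0001
Decision: reject H₀

Answer: z = 6.9985, reject H₀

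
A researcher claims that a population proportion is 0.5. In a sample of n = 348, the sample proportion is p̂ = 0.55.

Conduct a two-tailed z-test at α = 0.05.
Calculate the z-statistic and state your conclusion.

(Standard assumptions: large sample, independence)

H₀: p = 0.5, H₁: p ≠ 0.5
Standard error: SE = √(p₀(1-p₀)/n) = √(0.5×0.5/348) = 0.026803
z-statistic: z = (p̂ - p₀)/SE = (0.55 - 0.5)/0.026803 = 1.8655
Critical value: z_0.025 = ±1.960
p-value = 0.0621
Decision: fail to reject H₀ at α = 0.05

Answer: z = 1.8655, fail to reject H₀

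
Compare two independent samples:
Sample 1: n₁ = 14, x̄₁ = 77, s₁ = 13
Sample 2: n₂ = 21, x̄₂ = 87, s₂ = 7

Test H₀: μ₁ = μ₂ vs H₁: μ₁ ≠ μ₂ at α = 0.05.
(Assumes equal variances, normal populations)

Answer: t = -2.9539, reject H₀

Derivation:
Pooled variance: s²_p = [13×13² + 20×7²]/(33) = 96.2727
s_p = 9.8119
SE = s_p×√(1/n₁ + 1/n₂) = 9.8119×√(1/14 + 1/21) = 3.3854
t = (x̄₁ - x̄₂)/SE = (77 - 87)/3.3854 = -2.9539
df = 33, t-critical = ±2.035
Decision: reject H₀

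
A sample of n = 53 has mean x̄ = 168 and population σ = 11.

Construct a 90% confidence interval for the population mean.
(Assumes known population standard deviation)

Confidence level: 90%, α = 0.1
z_0.05 = 1.645
SE = σ/√n = 11/√53 = 1.5110
Margin of error = 1.645 × 1.5110 = 2.4856
CI: x̄ ± margin = 168 ± 2.4856
CI: (165.5144, 170.4856)

Answer: (165.5144, 170.4856)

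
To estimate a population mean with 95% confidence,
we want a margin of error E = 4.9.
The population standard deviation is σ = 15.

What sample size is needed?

z_0.025 = 1.960
n = (z×σ/E)² = (1.960×15/4.9)²
n = 36.0000
Already a whole number: n = 36

Answer: n = 36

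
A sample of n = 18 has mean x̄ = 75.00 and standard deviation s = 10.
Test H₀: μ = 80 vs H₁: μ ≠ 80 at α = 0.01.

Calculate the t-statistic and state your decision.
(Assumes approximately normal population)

df = n - 1 = 17
SE = s/√n = 10/√18 = 2.3570
t = (x̄ - μ₀)/SE = (75.00 - 80)/2.3570 = -2.1213
Critical value: t_{0.005,17} = ±2.898
p-value ≈ 0.0489
Decision: fail to reject H₀

Answer: t = -2.1213, fail to reject H₀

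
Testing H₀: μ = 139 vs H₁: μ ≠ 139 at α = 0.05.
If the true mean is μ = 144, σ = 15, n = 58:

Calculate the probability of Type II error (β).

SE = σ/√n = 15/√58 = 1.9696
Critical values: μ₀ ± z_0.025×SE = 139 ± 1.960×1.9696
Acceptance region: (135.1396, 142.8604)
Under H₁ (μ = 144): z_high = (142.8604 - 144)/1.9696 = -0.5786, z_low = (135.1396 - 144)/1.9696 = -4.4986
β = P(not reject | H₁) = Φ(-0.5786) - Φ(-4.4986) ≈ 0.2814

Answer: β ≈ 0.2814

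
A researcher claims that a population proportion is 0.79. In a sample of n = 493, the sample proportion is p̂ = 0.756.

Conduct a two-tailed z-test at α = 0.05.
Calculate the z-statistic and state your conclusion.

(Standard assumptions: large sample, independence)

Answer: z = -1.8535, fail to reject H₀

Derivation:
H₀: p = 0.79, H₁: p ≠ 0.79
Standard error: SE = √(p₀(1-p₀)/n) = √(0.79×0.21/493) = 0.018344
z-statistic: z = (p̂ - p₀)/SE = (0.756 - 0.79)/0.018344 = -1.8535
Critical value: z_0.025 = ±1.960
p-value = 0.0638
Decision: fail to reject H₀ at α = 0.05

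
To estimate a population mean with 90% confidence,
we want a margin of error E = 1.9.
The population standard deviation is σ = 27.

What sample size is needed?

Answer: n = 547

Derivation:
z_0.05 = 1.645
n = (z×σ/E)² = (1.645×27/1.9)²
n = 546.4521
Round up: n = 547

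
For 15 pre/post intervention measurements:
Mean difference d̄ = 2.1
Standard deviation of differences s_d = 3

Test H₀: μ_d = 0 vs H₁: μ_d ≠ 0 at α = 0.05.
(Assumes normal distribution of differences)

Answer: t = 2.7111, reject H₀

Derivation:
df = n - 1 = 14
SE = s_d/√n = 3/√15 = 0.7746
t = d̄/SE = 2.1/0.7746 = 2.7111
Critical value: t_{0.025,14} = ±2.145
p-value ≈ 0.0169
Decision: reject H₀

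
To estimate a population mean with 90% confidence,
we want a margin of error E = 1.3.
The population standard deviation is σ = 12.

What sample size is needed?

z_0.05 = 1.645
n = (z×σ/E)² = (1.645×12/1.3)²
n = 230.5725
Round up: n = 231

Answer: n = 231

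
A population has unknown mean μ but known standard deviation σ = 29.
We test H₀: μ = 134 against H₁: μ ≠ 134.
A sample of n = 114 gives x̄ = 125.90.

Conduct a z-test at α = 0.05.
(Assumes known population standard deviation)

Standard error: SE = σ/√n = 29/√114 = 2.7161
z-statistic: z = (x̄ - μ₀)/SE = (125.90 - 134)/2.7161 = -2.9822
Critical value: ±1.960
p-value = 0.0029
Decision: reject H₀

Answer: z = -2.9822, reject H₀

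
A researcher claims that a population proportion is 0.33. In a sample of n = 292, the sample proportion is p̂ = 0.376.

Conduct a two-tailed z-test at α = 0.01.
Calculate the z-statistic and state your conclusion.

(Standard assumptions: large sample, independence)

H₀: p = 0.33, H₁: p ≠ 0.33
Standard error: SE = √(p₀(1-p₀)/n) = √(0.33×0.67/292) = 0.027517
z-statistic: z = (p̂ - p₀)/SE = (0.376 - 0.33)/0.027517 = 1.6717
Critical value: z_0.005 = ±2.576
p-value = 0.0946
Decision: fail to reject H₀ at α = 0.01

Answer: z = 1.6717, fail to reject H₀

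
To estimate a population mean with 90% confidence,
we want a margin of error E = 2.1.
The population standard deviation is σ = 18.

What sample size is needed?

Answer: n = 199

Derivation:
z_0.05 = 1.645
n = (z×σ/E)² = (1.645×18/2.1)²
n = 198.8100
Round up: n = 199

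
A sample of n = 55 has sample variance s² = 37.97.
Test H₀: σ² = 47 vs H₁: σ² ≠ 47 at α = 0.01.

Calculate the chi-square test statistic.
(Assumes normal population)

df = n - 1 = 54
χ² = (n-1)s²/σ₀² = 54×37.97/47 = 43.6251
Critical values: χ²_{0.995,54} = 30.981, χ²_{0.005,54} = 84.502
Rejection region: χ² < 30.981 or χ² > 84.502
Decision: fail to reject H₀

Answer: χ² = 43.6251, fail to reject H₀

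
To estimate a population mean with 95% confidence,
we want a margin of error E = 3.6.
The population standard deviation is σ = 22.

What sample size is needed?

Answer: n = 144

Derivation:
z_0.025 = 1.960
n = (z×σ/E)² = (1.960×22/3.6)²
n = 143.4672
Round up: n = 144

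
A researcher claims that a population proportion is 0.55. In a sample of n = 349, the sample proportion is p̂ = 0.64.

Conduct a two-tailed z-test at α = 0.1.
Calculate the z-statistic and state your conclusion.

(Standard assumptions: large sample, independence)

H₀: p = 0.55, H₁: p ≠ 0.55
Standard error: SE = √(p₀(1-p₀)/n) = √(0.55×0.45/349) = 0.026630
z-statistic: z = (p̂ - p₀)/SE = (0.64 - 0.55)/0.026630 = 3.3796
Critical value: z_0.05 = ±1.645
p-value = 0.0007
Decision: reject H₀ at α = 0.1

Answer: z = 3.3796, reject H₀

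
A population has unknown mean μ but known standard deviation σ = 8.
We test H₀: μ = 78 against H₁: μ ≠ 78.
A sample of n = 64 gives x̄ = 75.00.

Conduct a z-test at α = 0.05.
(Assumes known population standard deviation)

Answer: z = -3.0000, reject H₀

Derivation:
Standard error: SE = σ/√n = 8/√64 = 1.0000
z-statistic: z = (x̄ - μ₀)/SE = (75.00 - 78)/1.0000 = -3.0000
Critical value: ±1.960
p-value = 0.0027
Decision: reject H₀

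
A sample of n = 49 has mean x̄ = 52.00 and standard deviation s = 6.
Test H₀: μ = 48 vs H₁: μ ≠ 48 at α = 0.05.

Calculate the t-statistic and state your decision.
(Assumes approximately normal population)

Answer: t = 4.6669, reject H₀

Derivation:
df = n - 1 = 48
SE = s/√n = 6/√49 = 0.8571
t = (x̄ - μ₀)/SE = (52.00 - 48)/0.8571 = 4.6669
Critical value: t_{0.025,48} = ±2.011
p-value < 0.0001
Decision: reject H₀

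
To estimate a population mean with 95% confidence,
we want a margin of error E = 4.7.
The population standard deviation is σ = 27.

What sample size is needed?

z_0.025 = 1.960
n = (z×σ/E)² = (1.960×27/4.7)²
n = 126.7780
Round up: n = 127

Answer: n = 127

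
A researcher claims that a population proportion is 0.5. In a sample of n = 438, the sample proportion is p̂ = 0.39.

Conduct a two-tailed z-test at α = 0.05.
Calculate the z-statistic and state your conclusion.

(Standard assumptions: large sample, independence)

Answer: z = -4.6042, reject H₀

Derivation:
H₀: p = 0.5, H₁: p ≠ 0.5
Standard error: SE = √(p₀(1-p₀)/n) = √(0.5×0.5/438) = 0.023891
z-statistic: z = (p̂ - p₀)/SE = (0.39 - 0.5)/0.023891 = -4.6042
Critical value: z_0.025 = ±1.960
p-value < 0.0001
Decision: reject H₀ at α = 0.05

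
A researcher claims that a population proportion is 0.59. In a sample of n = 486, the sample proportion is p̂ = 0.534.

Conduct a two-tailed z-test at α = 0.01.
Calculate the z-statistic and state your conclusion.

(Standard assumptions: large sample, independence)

H₀: p = 0.59, H₁: p ≠ 0.59
Standard error: SE = √(p₀(1-p₀)/n) = √(0.59×0.41/486) = 0.022310
z-statistic: z = (p̂ - p₀)/SE = (0.534 - 0.59)/0.022310 = -2.5101
Critical value: z_0.005 = ±2.576
p-value = 0.0121
Decision: fail to reject H₀ at α = 0.01

Answer: z = -2.5101, fail to reject H₀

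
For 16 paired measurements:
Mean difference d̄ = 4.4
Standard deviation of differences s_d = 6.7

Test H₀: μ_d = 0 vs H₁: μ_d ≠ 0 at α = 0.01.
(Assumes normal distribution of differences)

df = n - 1 = 15
SE = s_d/√n = 6.7/√16 = 1.6750
t = d̄/SE = 4.4/1.6750 = 2.6269
Critical value: t_{0.005,15} = ±2.947
p-value ≈ 0.0190
Decision: fail to reject H₀

Answer: t = 2.6269, fail to reject H₀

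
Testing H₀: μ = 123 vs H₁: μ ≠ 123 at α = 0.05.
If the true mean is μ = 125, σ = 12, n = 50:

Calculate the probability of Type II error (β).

Answer: β ≈ 0.7819

Derivation:
SE = σ/√n = 12/√50 = 1.6971
Critical values: μ₀ ± z_0.025×SE = 123 ± 1.960×1.6971
Acceptance region: (119.6737, 126.3263)
Under H₁ (μ = 125): z_high = (126.3263 - 125)/1.6971 = 0.7815, z_low = (119.6737 - 125)/1.6971 = -3.1385
β = P(not reject | H₁) = Φ(0.7815) - Φ(-3.1385) ≈ 0.7819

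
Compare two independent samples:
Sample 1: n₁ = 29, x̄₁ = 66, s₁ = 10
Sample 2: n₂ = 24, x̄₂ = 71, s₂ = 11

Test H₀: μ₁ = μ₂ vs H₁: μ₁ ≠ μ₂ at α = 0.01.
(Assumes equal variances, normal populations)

Answer: t = -1.7318, fail to reject H₀

Derivation:
Pooled variance: s²_p = [28×10² + 23×11²]/(51) = 109.4706
s_p = 10.4628
SE = s_p×√(1/n₁ + 1/n₂) = 10.4628×√(1/29 + 1/24) = 2.8872
t = (x̄₁ - x̄₂)/SE = (66 - 71)/2.8872 = -1.7318
df = 51, t-critical = ±2.676
Decision: fail to reject H₀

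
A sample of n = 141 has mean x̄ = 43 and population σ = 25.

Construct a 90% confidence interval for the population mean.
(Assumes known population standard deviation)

Answer: (39.5366, 46.4634)

Derivation:
Confidence level: 90%, α = 0.1
z_0.05 = 1.645
SE = σ/√n = 25/√141 = 2.1054
Margin of error = 1.645 × 2.1054 = 3.4634
CI: x̄ ± margin = 43 ± 3.4634
CI: (39.5366, 46.4634)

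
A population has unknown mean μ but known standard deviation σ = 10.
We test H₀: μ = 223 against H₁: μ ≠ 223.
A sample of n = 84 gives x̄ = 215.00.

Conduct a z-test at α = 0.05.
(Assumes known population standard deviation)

Answer: z = -7.3321, reject H₀

Derivation:
Standard error: SE = σ/√n = 10/√84 = 1.0911
z-statistic: z = (x̄ - μ₀)/SE = (215.00 - 223)/1.0911 = -7.3321
Critical value: ±1.960
p-value < 0.0001
Decision: reject H₀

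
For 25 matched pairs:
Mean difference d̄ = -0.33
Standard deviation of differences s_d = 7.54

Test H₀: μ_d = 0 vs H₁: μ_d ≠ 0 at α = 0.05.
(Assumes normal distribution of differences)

Answer: t = -0.2188, fail to reject H₀

Derivation:
df = n - 1 = 24
SE = s_d/√n = 7.54/√25 = 1.5080
t = d̄/SE = -0.33/1.5080 = -0.2188
Critical value: t_{0.025,24} = ±2.064
p-value ≈ 0.8287
Decision: fail to reject H₀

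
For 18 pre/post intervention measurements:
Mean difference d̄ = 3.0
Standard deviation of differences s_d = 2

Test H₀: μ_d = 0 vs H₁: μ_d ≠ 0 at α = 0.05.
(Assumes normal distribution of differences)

df = n - 1 = 17
SE = s_d/√n = 2/√18 = 0.4714
t = d̄/SE = 3.0/0.4714 = 6.3640
Critical value: t_{0.025,17} = ±2.110
p-value < 0.0001
Decision: reject H₀

Answer: t = 6.3640, reject H₀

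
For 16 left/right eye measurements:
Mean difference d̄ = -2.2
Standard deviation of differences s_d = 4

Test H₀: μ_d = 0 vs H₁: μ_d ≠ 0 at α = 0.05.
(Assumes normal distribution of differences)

Answer: t = -2.2000, reject H₀

Derivation:
df = n - 1 = 15
SE = s_d/√n = 4/√16 = 1.0000
t = d̄/SE = -2.2/1.0000 = -2.2000
Critical value: t_{0.025,15} = ±2.131
p-value ≈ 0.0439
Decision: reject H₀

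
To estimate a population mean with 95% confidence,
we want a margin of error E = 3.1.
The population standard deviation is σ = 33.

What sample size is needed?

Answer: n = 436

Derivation:
z_0.025 = 1.960
n = (z×σ/E)² = (1.960×33/3.1)²
n = 435.3280
Round up: n = 436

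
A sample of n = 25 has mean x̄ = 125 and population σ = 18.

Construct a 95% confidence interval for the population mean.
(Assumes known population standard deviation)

Confidence level: 95%, α = 0.05
z_0.025 = 1.960
SE = σ/√n = 18/√25 = 3.6000
Margin of error = 1.960 × 3.6000 = 7.0560
CI: x̄ ± margin = 125 ± 7.0560
CI: (117.9440, 132.0560)

Answer: (117.9440, 132.0560)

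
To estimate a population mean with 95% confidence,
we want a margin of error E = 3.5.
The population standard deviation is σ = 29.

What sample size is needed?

z_0.025 = 1.960
n = (z×σ/E)² = (1.960×29/3.5)²
n = 263.7376
Round up: n = 264

Answer: n = 264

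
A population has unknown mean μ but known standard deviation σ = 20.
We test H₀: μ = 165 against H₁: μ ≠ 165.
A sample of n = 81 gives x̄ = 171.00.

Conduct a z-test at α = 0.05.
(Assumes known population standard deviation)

Standard error: SE = σ/√n = 20/√81 = 2.2222
z-statistic: z = (x̄ - μ₀)/SE = (171.00 - 165)/2.2222 = 2.7000
Critical value: ±1.960
p-value = 0.0069
Decision: reject H₀

Answer: z = 2.7000, reject H₀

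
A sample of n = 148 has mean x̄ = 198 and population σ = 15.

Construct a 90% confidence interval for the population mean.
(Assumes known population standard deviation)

Confidence level: 90%, α = 0.1
z_0.05 = 1.645
SE = σ/√n = 15/√148 = 1.2330
Margin of error = 1.645 × 1.2330 = 2.0283
CI: x̄ ± margin = 198 ± 2.0283
CI: (195.9717, 200.0283)

Answer: (195.9717, 200.0283)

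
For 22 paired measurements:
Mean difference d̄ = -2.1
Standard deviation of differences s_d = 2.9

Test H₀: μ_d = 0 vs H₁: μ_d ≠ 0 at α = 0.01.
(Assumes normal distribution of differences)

Answer: t = -3.3964, reject H₀

Derivation:
df = n - 1 = 21
SE = s_d/√n = 2.9/√22 = 0.6183
t = d̄/SE = -2.1/0.6183 = -3.3964
Critical value: t_{0.005,21} = ±2.831
p-value ≈ 0.0027
Decision: reject H₀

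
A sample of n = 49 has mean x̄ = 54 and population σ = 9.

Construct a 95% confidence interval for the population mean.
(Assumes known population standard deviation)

Confidence level: 95%, α = 0.05
z_0.025 = 1.960
SE = σ/√n = 9/√49 = 1.2857
Margin of error = 1.960 × 1.2857 = 2.5200
CI: x̄ ± margin = 54 ± 2.5200
CI: (51.4800, 56.5200)

Answer: (51.4800, 56.5200)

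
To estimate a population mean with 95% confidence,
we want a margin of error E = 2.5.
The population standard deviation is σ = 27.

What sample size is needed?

Answer: n = 449

Derivation:
z_0.025 = 1.960
n = (z×σ/E)² = (1.960×27/2.5)²
n = 448.0842
Round up: n = 449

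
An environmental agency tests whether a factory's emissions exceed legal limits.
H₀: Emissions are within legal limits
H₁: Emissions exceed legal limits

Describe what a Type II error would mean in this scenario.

Type I error: rejecting H₀ when it is actually true (false positive).
Type II error: failing to reject H₀ when H₁ is actually true (false negative).

Answer: Failing to cite a factory whose emissions actually exceed the limit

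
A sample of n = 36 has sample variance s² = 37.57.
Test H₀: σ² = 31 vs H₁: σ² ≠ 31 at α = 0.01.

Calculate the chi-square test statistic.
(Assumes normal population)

df = n - 1 = 35
χ² = (n-1)s²/σ₀² = 35×37.57/31 = 42.4177
Critical values: χ²_{0.995,35} = 17.192, χ²_{0.005,35} = 60.275
Rejection region: χ² < 17.192 or χ² > 60.275
Decision: fail to reject H₀

Answer: χ² = 42.4177, fail to reject H₀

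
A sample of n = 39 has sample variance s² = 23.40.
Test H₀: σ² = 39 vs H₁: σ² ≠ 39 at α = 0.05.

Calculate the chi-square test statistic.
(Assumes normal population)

Answer: χ² = 22.8000, reject H₀

Derivation:
df = n - 1 = 38
χ² = (n-1)s²/σ₀² = 38×23.40/39 = 22.8000
Critical values: χ²_{0.975,38} = 22.878, χ²_{0.025,38} = 56.896
Rejection region: χ² < 22.878 or χ² > 56.896
Decision: reject H₀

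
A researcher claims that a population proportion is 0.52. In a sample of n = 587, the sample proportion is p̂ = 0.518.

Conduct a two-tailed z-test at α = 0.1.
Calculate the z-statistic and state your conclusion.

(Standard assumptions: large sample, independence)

Answer: z = -0.0970, fail to reject H₀

Derivation:
H₀: p = 0.52, H₁: p ≠ 0.52
Standard error: SE = √(p₀(1-p₀)/n) = √(0.52×0.48/587) = 0.020621
z-statistic: z = (p̂ - p₀)/SE = (0.518 - 0.52)/0.020621 = -0.0970
Critical value: z_0.05 = ±1.645
p-value = 0.9227
Decision: fail to reject H₀ at α = 0.1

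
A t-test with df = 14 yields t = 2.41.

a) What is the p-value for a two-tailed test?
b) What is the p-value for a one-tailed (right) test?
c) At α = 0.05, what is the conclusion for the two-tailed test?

Answer: a) 0.0303, b) 0.0151, c) reject H₀

Derivation:
Using t-distribution with df = 14:
a) Two-tailed: p = 2×P(T > 2.41) = 0.0303
b) One-tailed: p = P(T > 2.41) = 0.0151
c) 0.0303 < 0.05, reject H₀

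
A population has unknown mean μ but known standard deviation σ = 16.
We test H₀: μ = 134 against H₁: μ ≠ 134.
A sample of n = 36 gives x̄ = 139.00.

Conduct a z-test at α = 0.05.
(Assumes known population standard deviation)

Standard error: SE = σ/√n = 16/√36 = 2.6667
z-statistic: z = (x̄ - μ₀)/SE = (139.00 - 134)/2.6667 = 1.8750
Critical value: ±1.960
p-value = 0.0608
Decision: fail to reject H₀

Answer: z = 1.8750, fail to reject H₀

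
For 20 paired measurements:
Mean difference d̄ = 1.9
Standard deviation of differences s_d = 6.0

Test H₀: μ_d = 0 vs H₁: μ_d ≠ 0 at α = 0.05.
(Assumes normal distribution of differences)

Answer: t = 1.4162, fail to reject H₀

Derivation:
df = n - 1 = 19
SE = s_d/√n = 6.0/√20 = 1.3416
t = d̄/SE = 1.9/1.3416 = 1.4162
Critical value: t_{0.025,19} = ±2.093
p-value ≈ 0.1729
Decision: fail to reject H₀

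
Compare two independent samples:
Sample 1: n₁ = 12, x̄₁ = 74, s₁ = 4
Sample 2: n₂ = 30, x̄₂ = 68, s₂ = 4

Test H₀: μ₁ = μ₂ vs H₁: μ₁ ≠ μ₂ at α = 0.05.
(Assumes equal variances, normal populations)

Answer: t = 4.3914, reject H₀

Derivation:
Pooled variance: s²_p = [11×4² + 29×4²]/(40) = 16.0000
s_p = 4.0000
SE = s_p×√(1/n₁ + 1/n₂) = 4.0000×√(1/12 + 1/30) = 1.3663
t = (x̄₁ - x̄₂)/SE = (74 - 68)/1.3663 = 4.3914
df = 40, t-critical = ±2.021
Decision: reject H₀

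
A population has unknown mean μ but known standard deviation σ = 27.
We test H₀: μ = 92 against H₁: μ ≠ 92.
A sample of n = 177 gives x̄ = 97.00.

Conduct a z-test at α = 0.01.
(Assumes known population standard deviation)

Answer: z = 2.4638, fail to reject H₀

Derivation:
Standard error: SE = σ/√n = 27/√177 = 2.0294
z-statistic: z = (x̄ - μ₀)/SE = (97.00 - 92)/2.0294 = 2.4638
Critical value: ±2.576
p-value = 0.0137
Decision: fail to reject H₀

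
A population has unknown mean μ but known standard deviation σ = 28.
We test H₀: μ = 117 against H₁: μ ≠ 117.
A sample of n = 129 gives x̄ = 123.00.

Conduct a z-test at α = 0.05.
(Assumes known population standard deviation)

Answer: z = 2.4338, reject H₀

Derivation:
Standard error: SE = σ/√n = 28/√129 = 2.4653
z-statistic: z = (x̄ - μ₀)/SE = (123.00 - 117)/2.4653 = 2.4338
Critical value: ±1.960
p-value = 0.0149
Decision: reject H₀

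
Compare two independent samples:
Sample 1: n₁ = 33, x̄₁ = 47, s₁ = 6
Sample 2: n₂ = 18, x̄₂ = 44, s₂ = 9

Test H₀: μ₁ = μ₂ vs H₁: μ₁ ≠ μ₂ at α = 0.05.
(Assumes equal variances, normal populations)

Pooled variance: s²_p = [32×6² + 17×9²]/(49) = 51.6122
s_p = 7.1842
SE = s_p×√(1/n₁ + 1/n₂) = 7.1842×√(1/33 + 1/18) = 2.1051
t = (x̄₁ - x̄₂)/SE = (47 - 44)/2.1051 = 1.4251
df = 49, t-critical = ±2.010
Decision: fail to reject H₀

Answer: t = 1.4251, fail to reject H₀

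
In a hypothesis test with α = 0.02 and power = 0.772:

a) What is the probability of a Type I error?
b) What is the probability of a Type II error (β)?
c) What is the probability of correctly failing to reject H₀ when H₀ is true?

Answer: a) 0.02, b) 0.228, c) 0.98

Derivation:
a) Type I error probability = α = 0.02
b) Power = P(reject H₀ | H₁ true) = 1 - β = 0.772, so Type II error probability = β = 1 - Power = 0.228
c) P(fail to reject H₀ | H₀ true) = 1 - α = 0.98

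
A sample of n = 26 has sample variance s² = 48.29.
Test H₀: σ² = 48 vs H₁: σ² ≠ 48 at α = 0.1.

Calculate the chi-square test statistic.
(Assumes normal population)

Answer: χ² = 25.1510, fail to reject H₀

Derivation:
df = n - 1 = 25
χ² = (n-1)s²/σ₀² = 25×48.29/48 = 25.1510
Critical values: χ²_{0.95,25} = 14.611, χ²_{0.05,25} = 37.652
Rejection region: χ² < 14.611 or χ² > 37.652
Decision: fail to reject H₀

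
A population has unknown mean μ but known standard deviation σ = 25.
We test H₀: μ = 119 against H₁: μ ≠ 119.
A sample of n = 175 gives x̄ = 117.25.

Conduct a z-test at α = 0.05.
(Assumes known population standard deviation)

Answer: z = -0.9260, fail to reject H₀

Derivation:
Standard error: SE = σ/√n = 25/√175 = 1.8898
z-statistic: z = (x̄ - μ₀)/SE = (117.25 - 119)/1.8898 = -0.9260
Critical value: ±1.960
p-value = 0.3544
Decision: fail to reject H₀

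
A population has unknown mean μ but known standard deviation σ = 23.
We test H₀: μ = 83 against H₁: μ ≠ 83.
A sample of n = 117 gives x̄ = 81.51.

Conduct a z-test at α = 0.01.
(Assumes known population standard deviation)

Standard error: SE = σ/√n = 23/√117 = 2.1264
z-statistic: z = (x̄ - μ₀)/SE = (81.51 - 83)/2.1264 = -0.7007
Critical value: ±2.576
p-value = 0.4835
Decision: fail to reject H₀

Answer: z = -0.7007, fail to reject H₀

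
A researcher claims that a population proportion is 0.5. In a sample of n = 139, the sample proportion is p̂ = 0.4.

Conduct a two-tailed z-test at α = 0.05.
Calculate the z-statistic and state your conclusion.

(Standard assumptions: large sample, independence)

H₀: p = 0.5, H₁: p ≠ 0.5
Standard error: SE = √(p₀(1-p₀)/n) = √(0.5×0.5/139) = 0.042409
z-statistic: z = (p̂ - p₀)/SE = (0.4 - 0.5)/0.042409 = -2.3580
Critical value: z_0.025 = ±1.960
p-value = 0.0184
Decision: reject H₀ at α = 0.05

Answer: z = -2.3580, reject H₀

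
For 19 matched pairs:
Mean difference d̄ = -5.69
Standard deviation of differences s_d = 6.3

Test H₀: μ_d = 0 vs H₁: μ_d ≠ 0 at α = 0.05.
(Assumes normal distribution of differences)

Answer: t = -3.9369, reject H₀

Derivation:
df = n - 1 = 18
SE = s_d/√n = 6.3/√19 = 1.4453
t = d̄/SE = -5.69/1.4453 = -3.9369
Critical value: t_{0.025,18} = ±2.101
p-value ≈ 0.0010
Decision: reject H₀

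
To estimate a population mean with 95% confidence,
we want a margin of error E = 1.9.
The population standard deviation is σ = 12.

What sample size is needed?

z_0.025 = 1.960
n = (z×σ/E)² = (1.960×12/1.9)²
n = 153.2383
Round up: n = 154

Answer: n = 154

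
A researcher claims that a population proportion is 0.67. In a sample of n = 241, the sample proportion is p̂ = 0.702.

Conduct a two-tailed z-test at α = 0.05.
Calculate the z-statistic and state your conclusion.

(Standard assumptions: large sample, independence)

H₀: p = 0.67, H₁: p ≠ 0.67
Standard error: SE = √(p₀(1-p₀)/n) = √(0.67×0.33/241) = 0.030289
z-statistic: z = (p̂ - p₀)/SE = (0.702 - 0.67)/0.030289 = 1.0565
Critical value: z_0.025 = ±1.960
p-value = 0.2907
Decision: fail to reject H₀ at α = 0.05

Answer: z = 1.0565, fail to reject H₀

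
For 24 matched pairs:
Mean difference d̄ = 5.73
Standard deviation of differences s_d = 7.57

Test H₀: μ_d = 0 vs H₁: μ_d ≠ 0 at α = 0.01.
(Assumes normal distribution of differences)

df = n - 1 = 23
SE = s_d/√n = 7.57/√24 = 1.5452
t = d̄/SE = 5.73/1.5452 = 3.7083
Critical value: t_{0.005,23} = ±2.807
p-value ≈ 0.0012
Decision: reject H₀

Answer: t = 3.7083, reject H₀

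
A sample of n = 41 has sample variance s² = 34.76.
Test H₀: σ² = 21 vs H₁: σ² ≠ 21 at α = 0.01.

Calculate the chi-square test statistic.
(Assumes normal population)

df = n - 1 = 40
χ² = (n-1)s²/σ₀² = 40×34.76/21 = 66.2095
Critical values: χ²_{0.995,40} = 20.707, χ²_{0.005,40} = 66.766
Rejection region: χ² < 20.707 or χ² > 66.766
Decision: fail to reject H₀

Answer: χ² = 66.2095, fail to reject H₀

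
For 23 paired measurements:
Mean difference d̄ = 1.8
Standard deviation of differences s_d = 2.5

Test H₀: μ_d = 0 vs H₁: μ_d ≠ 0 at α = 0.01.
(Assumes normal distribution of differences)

Answer: t = 3.4529, reject H₀

Derivation:
df = n - 1 = 22
SE = s_d/√n = 2.5/√23 = 0.5213
t = d̄/SE = 1.8/0.5213 = 3.4529
Critical value: t_{0.005,22} = ±2.819
p-value ≈ 0.0023
Decision: reject H₀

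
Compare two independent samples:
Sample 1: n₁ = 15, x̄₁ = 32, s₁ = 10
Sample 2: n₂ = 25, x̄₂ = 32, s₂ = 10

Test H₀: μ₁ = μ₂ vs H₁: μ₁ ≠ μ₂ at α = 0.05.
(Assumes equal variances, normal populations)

Answer: t = 0.0000, fail to reject H₀

Derivation:
Pooled variance: s²_p = [14×10² + 24×10²]/(38) = 100.0000
s_p = 10.0000
SE = s_p×√(1/n₁ + 1/n₂) = 10.0000×√(1/15 + 1/25) = 3.2660
t = (x̄₁ - x̄₂)/SE = (32 - 32)/3.2660 = 0.0000
df = 38, t-critical = ±2.024
Decision: fail to reject H₀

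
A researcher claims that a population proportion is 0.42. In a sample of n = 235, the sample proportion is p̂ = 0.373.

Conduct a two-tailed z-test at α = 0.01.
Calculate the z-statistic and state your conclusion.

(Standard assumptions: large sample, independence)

H₀: p = 0.42, H₁: p ≠ 0.42
Standard error: SE = √(p₀(1-p₀)/n) = √(0.42×0.58/235) = 0.032196
z-statistic: z = (p̂ - p₀)/SE = (0.373 - 0.42)/0.032196 = -1.4598
Critical value: z_0.005 = ±2.576
p-value = 0.1443
Decision: fail to reject H₀ at α = 0.01

Answer: z = -1.4598, fail to reject H₀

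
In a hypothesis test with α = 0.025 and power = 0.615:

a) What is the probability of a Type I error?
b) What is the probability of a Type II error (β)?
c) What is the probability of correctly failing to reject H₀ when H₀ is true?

Answer: a) 0.025, b) 0.385, c) 0.975

Derivation:
a) Type I error probability = α = 0.025
b) Power = P(reject H₀ | H₁ true) = 1 - β = 0.615, so Type II error probability = β = 1 - Power = 0.385
c) P(fail to reject H₀ | H₀ true) = 1 - α = 0.975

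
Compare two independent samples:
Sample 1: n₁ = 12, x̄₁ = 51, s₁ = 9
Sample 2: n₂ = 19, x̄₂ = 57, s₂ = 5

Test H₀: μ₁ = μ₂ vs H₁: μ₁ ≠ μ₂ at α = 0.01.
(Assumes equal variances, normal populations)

Answer: t = -2.3929, fail to reject H₀

Derivation:
Pooled variance: s²_p = [11×9² + 18×5²]/(29) = 46.2414
s_p = 6.8001
SE = s_p×√(1/n₁ + 1/n₂) = 6.8001×√(1/12 + 1/19) = 2.5074
t = (x̄₁ - x̄₂)/SE = (51 - 57)/2.5074 = -2.3929
df = 29, t-critical = ±2.756
Decision: fail to reject H₀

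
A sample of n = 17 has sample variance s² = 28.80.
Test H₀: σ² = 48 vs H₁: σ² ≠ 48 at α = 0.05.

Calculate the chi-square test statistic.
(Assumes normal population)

df = n - 1 = 16
χ² = (n-1)s²/σ₀² = 16×28.80/48 = 9.6000
Critical values: χ²_{0.975,16} = 6.908, χ²_{0.025,16} = 28.845
Rejection region: χ² < 6.908 or χ² > 28.845
Decision: fail to reject H₀

Answer: χ² = 9.6000, fail to reject H₀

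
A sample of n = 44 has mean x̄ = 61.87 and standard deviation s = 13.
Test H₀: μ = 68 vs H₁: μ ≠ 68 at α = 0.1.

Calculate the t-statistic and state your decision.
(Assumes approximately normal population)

df = n - 1 = 43
SE = s/√n = 13/√44 = 1.9598
t = (x̄ - μ₀)/SE = (61.87 - 68)/1.9598 = -3.1279
Critical value: t_{0.05,43} = ±1.681
p-value ≈ 0.0032
Decision: reject H₀

Answer: t = -3.1279, reject H₀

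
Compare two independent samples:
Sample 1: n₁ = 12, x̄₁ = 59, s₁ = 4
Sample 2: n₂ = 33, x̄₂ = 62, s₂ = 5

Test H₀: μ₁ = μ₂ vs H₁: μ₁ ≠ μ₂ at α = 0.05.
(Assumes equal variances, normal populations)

Answer: t = -1.8680, fail to reject H₀

Derivation:
Pooled variance: s²_p = [11×4² + 32×5²]/(43) = 22.6977
s_p = 4.7642
SE = s_p×√(1/n₁ + 1/n₂) = 4.7642×√(1/12 + 1/33) = 1.6060
t = (x̄₁ - x̄₂)/SE = (59 - 62)/1.6060 = -1.8680
df = 43, t-critical = ±2.017
Decision: fail to reject H₀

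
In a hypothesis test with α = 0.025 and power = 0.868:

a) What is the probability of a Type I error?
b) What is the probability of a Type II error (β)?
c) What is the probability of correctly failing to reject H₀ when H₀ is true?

Answer: a) 0.025, b) 0.132, c) 0.975

Derivation:
a) Type I error probability = α = 0.025
b) Power = P(reject H₀ | H₁ true) = 1 - β = 0.868, so Type II error probability = β = 1 - Power = 0.132
c) P(fail to reject H₀ | H₀ true) = 1 - α = 0.975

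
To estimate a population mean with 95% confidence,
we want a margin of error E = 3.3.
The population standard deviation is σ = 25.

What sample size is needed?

Answer: n = 221

Derivation:
z_0.025 = 1.960
n = (z×σ/E)² = (1.960×25/3.3)²
n = 220.4775
Round up: n = 221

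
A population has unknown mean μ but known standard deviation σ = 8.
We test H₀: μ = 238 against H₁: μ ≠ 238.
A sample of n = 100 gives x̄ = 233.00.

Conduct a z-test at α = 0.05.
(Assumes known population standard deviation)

Standard error: SE = σ/√n = 8/√100 = 0.8000
z-statistic: z = (x̄ - μ₀)/SE = (233.00 - 238)/0.8000 = -6.2500
Critical value: ±1.960
p-value < 0.0001
Decision: reject H₀

Answer: z = -6.2500, reject H₀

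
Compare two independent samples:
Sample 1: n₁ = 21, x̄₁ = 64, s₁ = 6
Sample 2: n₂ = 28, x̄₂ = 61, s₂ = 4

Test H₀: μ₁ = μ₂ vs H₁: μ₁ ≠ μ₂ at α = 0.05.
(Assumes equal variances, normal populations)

Pooled variance: s²_p = [20×6² + 27×4²]/(47) = 24.5106
s_p = 4.9508
SE = s_p×√(1/n₁ + 1/n₂) = 4.9508×√(1/21 + 1/28) = 1.4292
t = (x̄₁ - x̄₂)/SE = (64 - 61)/1.4292 = 2.0991
df = 47, t-critical = ±2.012
Decision: reject H₀

Answer: t = 2.0991, reject H₀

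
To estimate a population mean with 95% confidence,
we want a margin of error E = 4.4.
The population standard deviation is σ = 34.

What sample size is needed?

Answer: n = 230

Derivation:
z_0.025 = 1.960
n = (z×σ/E)² = (1.960×34/4.4)²
n = 229.3848
Round up: n = 230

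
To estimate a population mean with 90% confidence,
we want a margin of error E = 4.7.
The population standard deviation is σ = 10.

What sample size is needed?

z_0.05 = 1.645
n = (z×σ/E)² = (1.645×10/4.7)²
n = 12.2500
Round up: n = 13

Answer: n = 13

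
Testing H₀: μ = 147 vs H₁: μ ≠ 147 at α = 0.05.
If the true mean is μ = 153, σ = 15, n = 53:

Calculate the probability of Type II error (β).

SE = σ/√n = 15/√53 = 2.0604
Critical values: μ₀ ± z_0.025×SE = 147 ± 1.960×2.0604
Acceptance region: (142.9616, 151.0384)
Under H₁ (μ = 153): z_high = (151.0384 - 153)/2.0604 = -0.9520, z_low = (142.9616 - 153)/2.0604 = -4.8721
β = P(not reject | H₁) = Φ(-0.9520) - Φ(-4.8721) ≈ 0.1705

Answer: β ≈ 0.1705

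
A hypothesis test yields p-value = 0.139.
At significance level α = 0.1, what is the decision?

Compare p-value to α:
0.139 ≥ 0.1
Decision: fail to reject H₀

Answer: fail to reject H₀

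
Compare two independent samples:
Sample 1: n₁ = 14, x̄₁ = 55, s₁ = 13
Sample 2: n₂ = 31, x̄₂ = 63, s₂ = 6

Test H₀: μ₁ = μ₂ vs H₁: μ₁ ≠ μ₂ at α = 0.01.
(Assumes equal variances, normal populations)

Answer: t = -2.8460, reject H₀

Derivation:
Pooled variance: s²_p = [13×13² + 30×6²]/(43) = 76.2093
s_p = 8.7298
SE = s_p×√(1/n₁ + 1/n₂) = 8.7298×√(1/14 + 1/31) = 2.8110
t = (x̄₁ - x̄₂)/SE = (55 - 63)/2.8110 = -2.8460
df = 43, t-critical = ±2.695
Decision: reject H₀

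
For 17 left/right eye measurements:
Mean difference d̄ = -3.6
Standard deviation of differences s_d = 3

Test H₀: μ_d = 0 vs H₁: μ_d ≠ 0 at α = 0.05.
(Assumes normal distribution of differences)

Answer: t = -4.9478, reject H₀

Derivation:
df = n - 1 = 16
SE = s_d/√n = 3/√17 = 0.7276
t = d̄/SE = -3.6/0.7276 = -4.9478
Critical value: t_{0.025,16} = ±2.120
p-value ≈ 0.0001
Decision: reject H₀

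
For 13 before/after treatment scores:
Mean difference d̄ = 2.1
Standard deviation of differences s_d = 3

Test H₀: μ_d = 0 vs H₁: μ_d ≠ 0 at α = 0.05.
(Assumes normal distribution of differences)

Answer: t = 2.5237, reject H₀

Derivation:
df = n - 1 = 12
SE = s_d/√n = 3/√13 = 0.8321
t = d̄/SE = 2.1/0.8321 = 2.5237
Critical value: t_{0.025,12} = ±2.179
p-value ≈ 0.0267
Decision: reject H₀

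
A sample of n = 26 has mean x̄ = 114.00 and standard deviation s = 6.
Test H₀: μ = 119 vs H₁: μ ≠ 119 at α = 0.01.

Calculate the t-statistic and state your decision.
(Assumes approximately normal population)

df = n - 1 = 25
SE = s/√n = 6/√26 = 1.1767
t = (x̄ - μ₀)/SE = (114.00 - 119)/1.1767 = -4.2492
Critical value: t_{0.005,25} = ±2.787
p-value ≈ 0.0003
Decision: reject H₀

Answer: t = -4.2492, reject H₀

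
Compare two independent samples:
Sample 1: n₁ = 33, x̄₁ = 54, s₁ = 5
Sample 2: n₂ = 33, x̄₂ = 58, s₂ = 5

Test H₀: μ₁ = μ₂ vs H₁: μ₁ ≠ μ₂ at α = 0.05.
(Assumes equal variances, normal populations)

Pooled variance: s²_p = [32×5² + 32×5²]/(64) = 25.0000
s_p = 5.0000
SE = s_p×√(1/n₁ + 1/n₂) = 5.0000×√(1/33 + 1/33) = 1.2309
t = (x̄₁ - x̄₂)/SE = (54 - 58)/1.2309 = -3.2497
df = 64, t-critical = ±1.998
Decision: reject H₀

Answer: t = -3.2497, reject H₀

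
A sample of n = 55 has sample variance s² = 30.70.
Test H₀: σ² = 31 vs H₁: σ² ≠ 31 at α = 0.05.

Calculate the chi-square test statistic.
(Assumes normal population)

Answer: χ² = 53.4774, fail to reject H₀

Derivation:
df = n - 1 = 54
χ² = (n-1)s²/σ₀² = 54×30.70/31 = 53.4774
Critical values: χ²_{0.975,54} = 35.586, χ²_{0.025,54} = 76.192
Rejection region: χ² < 35.586 or χ² > 76.192
Decision: fail to reject H₀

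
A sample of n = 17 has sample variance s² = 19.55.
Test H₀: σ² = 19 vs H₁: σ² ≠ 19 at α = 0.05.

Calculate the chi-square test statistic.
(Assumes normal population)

Answer: χ² = 16.4632, fail to reject H₀

Derivation:
df = n - 1 = 16
χ² = (n-1)s²/σ₀² = 16×19.55/19 = 16.4632
Critical values: χ²_{0.975,16} = 6.908, χ²_{0.025,16} = 28.845
Rejection region: χ² < 6.908 or χ² > 28.845
Decision: fail to reject H₀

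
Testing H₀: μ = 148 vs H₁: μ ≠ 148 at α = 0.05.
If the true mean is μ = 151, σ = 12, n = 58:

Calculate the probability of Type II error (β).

SE = σ/√n = 12/√58 = 1.5757
Critical values: μ₀ ± z_0.025×SE = 148 ± 1.960×1.5757
Acceptance region: (144.9116, 151.0884)
Under H₁ (μ = 151): z_high = (151.0884 - 151)/1.5757 = 0.0561, z_low = (144.9116 - 151)/1.5757 = -3.8639
β = P(not reject | H₁) = Φ(0.0561) - Φ(-3.8639) ≈ 0.5223

Answer: β ≈ 0.5223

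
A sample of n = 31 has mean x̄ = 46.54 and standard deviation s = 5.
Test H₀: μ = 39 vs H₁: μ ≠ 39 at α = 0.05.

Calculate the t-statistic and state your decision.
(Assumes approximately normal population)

df = n - 1 = 30
SE = s/√n = 5/√31 = 0.8980
t = (x̄ - μ₀)/SE = (46.54 - 39)/0.8980 = 8.3964
Critical value: t_{0.025,30} = ±2.042
p-value < 0.0001
Decision: reject H₀

Answer: t = 8.3964, reject H₀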